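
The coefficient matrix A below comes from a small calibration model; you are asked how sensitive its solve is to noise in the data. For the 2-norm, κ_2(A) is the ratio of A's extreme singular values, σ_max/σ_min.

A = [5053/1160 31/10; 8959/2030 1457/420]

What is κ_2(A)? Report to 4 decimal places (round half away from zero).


M = AᵀA = [3014657/78400 1694243/58800; 1694243/58800 3818053/176400]. tr(M)=1696165/28224, det(M)=923521/451584
char-poly roots: 961/16 and 961/28224
κ = σ_max/σ_min = (31/4)/(31/168) = 42.0000

42.0000


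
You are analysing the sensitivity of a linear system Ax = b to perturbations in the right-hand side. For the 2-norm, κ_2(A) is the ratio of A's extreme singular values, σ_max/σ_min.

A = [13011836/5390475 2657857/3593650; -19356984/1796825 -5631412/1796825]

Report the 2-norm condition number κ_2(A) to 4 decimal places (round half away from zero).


AᵀA = [84272298448/691427025 8193057838/230475675; 8193057838/230475675 3186565337/307300900]; tr = 14630731273/110628324, det = 4477456/27657081
eigenvalues of AᵀA: λ = (tr ± √(tr²−4·det))/2 = 529/4, 33856/27657081
σ_max=√(529/4)=(23/2), σ_min=√(33856/27657081)=(184/5259) → κ = 328.6875

328.6875


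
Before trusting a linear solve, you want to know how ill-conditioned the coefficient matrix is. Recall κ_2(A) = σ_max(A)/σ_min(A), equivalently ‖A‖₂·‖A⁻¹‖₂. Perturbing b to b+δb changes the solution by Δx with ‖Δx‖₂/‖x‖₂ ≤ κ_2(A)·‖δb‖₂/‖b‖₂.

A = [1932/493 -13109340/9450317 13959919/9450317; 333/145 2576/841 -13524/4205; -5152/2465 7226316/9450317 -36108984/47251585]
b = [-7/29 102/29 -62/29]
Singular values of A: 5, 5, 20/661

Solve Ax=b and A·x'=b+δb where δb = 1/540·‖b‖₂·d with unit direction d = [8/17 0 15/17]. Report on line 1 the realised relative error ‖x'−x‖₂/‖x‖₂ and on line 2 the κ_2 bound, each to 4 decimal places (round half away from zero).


from the listed singular values, σ₁ = 5, σ_n = 20/661
condition number: 5 ÷ (20/661) = 165.2500
worst-case relative error ≤ 165.2500 × 1/540 = 0.3060
solve Ax = b  →  x = [0.4640 -47.4848 -45.9859]
2-norm of b is 4.1231; of x, 66.1039
with δb = [0.0036 0.0000 0.0067], A·Δx = δb → ‖Δx‖ = 0.2523
realised ‖Δx‖/‖x‖ = 0.0038
tightness: 0.0038 against a bound of 0.3060 (unrounded ratio ≈ 0.0125)

0.0038
0.3060


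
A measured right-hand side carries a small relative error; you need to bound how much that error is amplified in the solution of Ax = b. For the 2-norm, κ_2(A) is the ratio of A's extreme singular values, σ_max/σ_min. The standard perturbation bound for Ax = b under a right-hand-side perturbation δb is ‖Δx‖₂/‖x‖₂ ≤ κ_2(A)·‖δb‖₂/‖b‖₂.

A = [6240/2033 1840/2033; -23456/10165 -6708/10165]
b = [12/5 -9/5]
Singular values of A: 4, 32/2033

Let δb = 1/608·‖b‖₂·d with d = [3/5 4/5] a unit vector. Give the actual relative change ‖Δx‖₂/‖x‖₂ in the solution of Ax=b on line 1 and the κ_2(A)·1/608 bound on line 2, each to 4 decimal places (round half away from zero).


σ_max = 4, σ_min = 32/2033
κ_2(A) = 4 / (32/2033) = 254.1250
perturbation bound = 254.1250·1/608 = 0.4180
solve Ax = b  →  x = [0.7200 0.2100]
‖b‖ = 3.0000, ‖x‖ = 0.7500
with δb = [0.0030 0.0039], A·Δx = δb → ‖Δx‖ = 0.3135
dividing the unrounded norms, ‖Δx‖/‖x‖ = 0.4180
so the bound is sharp here: realised error equals the bound

0.4180
0.4180


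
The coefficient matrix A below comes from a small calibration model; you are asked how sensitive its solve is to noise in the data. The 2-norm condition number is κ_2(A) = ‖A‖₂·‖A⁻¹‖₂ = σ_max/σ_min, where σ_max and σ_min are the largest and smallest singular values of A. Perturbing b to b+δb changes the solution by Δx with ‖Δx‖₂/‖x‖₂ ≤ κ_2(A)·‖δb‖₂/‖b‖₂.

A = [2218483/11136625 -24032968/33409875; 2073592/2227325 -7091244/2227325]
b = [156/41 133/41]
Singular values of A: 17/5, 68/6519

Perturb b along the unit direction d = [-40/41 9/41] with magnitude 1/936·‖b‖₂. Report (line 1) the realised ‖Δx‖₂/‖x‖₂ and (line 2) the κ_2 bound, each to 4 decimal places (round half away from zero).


0.0018
0.3482

σ_max = 17/5, σ_min = 68/6519
κ_2(A) = (17/5) / (68/6519) = 325.9500
bound on ‖Δx‖/‖x‖: κ·ε = 325.9500·1/936 = 0.3482
solve Ax = b  →  x = [-275.7694 -81.6582]
‖b‖ = 5.0000, ‖x‖ = 287.6053
re-solving with b+δb shifts x by Δx of norm 0.5121
relative error = 0.0018
realised/bound (from unrounded values) ≈ 0.0051


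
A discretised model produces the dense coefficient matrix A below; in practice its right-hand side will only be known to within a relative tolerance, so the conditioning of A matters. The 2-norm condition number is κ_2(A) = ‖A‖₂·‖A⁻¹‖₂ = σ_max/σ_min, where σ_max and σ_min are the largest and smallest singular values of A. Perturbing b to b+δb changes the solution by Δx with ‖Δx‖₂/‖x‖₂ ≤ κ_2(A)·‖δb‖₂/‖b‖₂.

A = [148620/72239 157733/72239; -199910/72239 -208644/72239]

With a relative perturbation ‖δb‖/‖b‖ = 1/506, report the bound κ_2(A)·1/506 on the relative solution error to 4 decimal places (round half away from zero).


M = AᵀA = [62051912500/5218473121 65152300500/5218473121; 65152300500/5218473121 68412018025/5218473121]. tr(M)=155129525/6205081, det(M)=62500/6205081
char-poly roots: 25 and 2500/6205081
κ_2(A) = √(λ_max/λ_min) = √(25 / (2500/6205081)) = 249.1000
perturbation bound = 249.1000·1/506 = 0.4923

0.4923


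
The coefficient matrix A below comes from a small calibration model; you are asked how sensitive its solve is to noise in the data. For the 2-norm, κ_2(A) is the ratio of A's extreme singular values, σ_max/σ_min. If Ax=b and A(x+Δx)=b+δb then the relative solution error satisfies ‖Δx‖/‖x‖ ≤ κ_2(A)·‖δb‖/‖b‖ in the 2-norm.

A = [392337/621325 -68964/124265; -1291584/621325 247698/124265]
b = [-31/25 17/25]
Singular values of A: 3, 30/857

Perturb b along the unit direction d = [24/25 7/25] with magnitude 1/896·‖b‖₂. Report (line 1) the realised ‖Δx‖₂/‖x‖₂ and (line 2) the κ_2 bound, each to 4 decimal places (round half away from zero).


0.0016
0.0956

σ_max = 3, σ_min = 30/857
condition number: 3 ÷ (30/857) = 85.7000
κ_2(A)·‖δb‖/‖b‖ = 0.0956
solve Ax = b  →  x = [-19.9425 -20.4563]
‖b‖ = 1.4142, ‖x‖ = 28.5686
δb = ε·‖b‖·d = [0.0015 0.0004]; solving A·Δx = δb gives ‖Δx‖ = 0.0451
dividing the unrounded norms, ‖Δx‖/‖x‖ = 0.0016
realised/bound (from unrounded values) ≈ 0.0165


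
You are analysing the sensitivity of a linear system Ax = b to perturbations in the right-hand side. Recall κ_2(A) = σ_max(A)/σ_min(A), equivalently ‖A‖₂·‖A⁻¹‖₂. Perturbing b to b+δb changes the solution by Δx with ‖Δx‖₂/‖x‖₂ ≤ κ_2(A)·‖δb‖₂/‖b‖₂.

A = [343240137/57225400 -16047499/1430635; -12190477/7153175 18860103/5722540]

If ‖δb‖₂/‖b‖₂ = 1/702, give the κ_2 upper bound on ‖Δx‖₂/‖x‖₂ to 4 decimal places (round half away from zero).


0.3836

AᵀA = [203719498135969/5239594248256 -47743784471565/654949281032; -47743784471565/654949281032 179042362866025/1309898562064]; tr = 3183006746021/18130083904, det = 123288765625/290081342464
char-poly roots: 2809/16 and 43890625/18130083904
σ_max=√(2809/16)=(53/4), σ_min=√(43890625/18130083904)=(6625/134648) → κ = 269.2960
perturbation bound = 269.2960·1/702 = 0.3836


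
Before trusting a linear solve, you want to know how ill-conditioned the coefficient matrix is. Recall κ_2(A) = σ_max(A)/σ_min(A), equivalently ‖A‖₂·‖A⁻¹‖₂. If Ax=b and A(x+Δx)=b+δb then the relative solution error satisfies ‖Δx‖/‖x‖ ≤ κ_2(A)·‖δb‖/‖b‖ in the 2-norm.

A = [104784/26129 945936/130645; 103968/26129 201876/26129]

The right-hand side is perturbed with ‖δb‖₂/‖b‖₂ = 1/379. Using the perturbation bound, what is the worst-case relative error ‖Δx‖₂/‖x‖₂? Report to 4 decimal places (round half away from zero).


form AᵀA = [25908480/811801 242642304/4059005; 242642304/4059005 2275437456/20295025] with trace 10114704/70225 and determinant 331776/70225
λ_max, λ_min = (10114704/70225 ± √102214041129216/4931550625)/2 = 144, 2304/70225
σ_max=√144=12, σ_min=√(2304/70225)=(48/265) → κ = 66.2500
κ_2(A)·‖δb‖/‖b‖ = 0.1748

0.1748


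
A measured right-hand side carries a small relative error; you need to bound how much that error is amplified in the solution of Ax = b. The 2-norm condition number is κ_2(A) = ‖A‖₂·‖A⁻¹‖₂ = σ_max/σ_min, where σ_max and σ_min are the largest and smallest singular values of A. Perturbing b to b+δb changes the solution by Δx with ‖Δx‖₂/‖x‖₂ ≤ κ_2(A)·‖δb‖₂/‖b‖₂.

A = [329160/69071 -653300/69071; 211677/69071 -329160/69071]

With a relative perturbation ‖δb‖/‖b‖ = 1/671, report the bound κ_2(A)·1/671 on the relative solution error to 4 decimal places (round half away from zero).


0.0342

form AᵀA = [529942761/16507969 -985175880/16507969; -985175880/16507969 1851720400/16507969] with trace 8241049/57121 and determinant 2250000/57121
eigenvalues of AᵀA: λ = (tr ± √(tr²−4·det))/2 = 144, 15625/57121
σ_max=√144=12, σ_min=√(15625/57121)=(125/239) → κ = 22.9440
perturbation bound = 22.9440·1/671 = 0.0342


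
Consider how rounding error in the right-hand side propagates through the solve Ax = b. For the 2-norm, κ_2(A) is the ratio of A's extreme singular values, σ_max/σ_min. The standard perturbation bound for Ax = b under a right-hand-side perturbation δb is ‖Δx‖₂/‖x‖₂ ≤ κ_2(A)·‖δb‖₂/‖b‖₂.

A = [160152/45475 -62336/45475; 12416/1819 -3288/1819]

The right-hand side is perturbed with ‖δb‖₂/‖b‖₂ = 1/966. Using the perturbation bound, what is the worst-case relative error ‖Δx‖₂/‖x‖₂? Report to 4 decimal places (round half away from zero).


0.0222

form AᵀA = [422134336/7155625 -122830848/7155625; -122830848/7155625 36825664/7155625] with trace 734336/11449 and determinant 102400/11449
char-poly roots: 64 and 1600/11449
so κ_2 = √(64 / (1600/11449)) = 21.4000
bound on ‖Δx‖/‖x‖: κ·ε = 21.4000·1/966 = 0.0222


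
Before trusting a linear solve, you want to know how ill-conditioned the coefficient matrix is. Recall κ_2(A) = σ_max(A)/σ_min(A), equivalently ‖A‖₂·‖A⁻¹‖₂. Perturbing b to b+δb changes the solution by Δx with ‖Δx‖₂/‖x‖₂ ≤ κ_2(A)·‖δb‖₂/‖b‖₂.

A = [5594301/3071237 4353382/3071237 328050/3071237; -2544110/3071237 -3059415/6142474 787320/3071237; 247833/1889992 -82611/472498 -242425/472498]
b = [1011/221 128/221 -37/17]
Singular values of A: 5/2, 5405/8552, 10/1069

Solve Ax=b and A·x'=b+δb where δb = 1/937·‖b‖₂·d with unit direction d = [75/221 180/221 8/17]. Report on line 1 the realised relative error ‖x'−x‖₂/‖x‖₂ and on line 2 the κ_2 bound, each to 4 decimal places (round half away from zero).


from the listed singular values, σ₁ = 5/2, σ_n = 10/1069
κ = σ_max/σ_min = (5/2)/(10/1069) = 267.2500
κ_2(A)·‖δb‖/‖b‖ = 0.2852
solve Ax = b  →  x = [59.3908 -76.5210 45.4970]
‖b‖₂ = 5.0990 and ‖x‖₂ = 107.0173
with δb = [0.0018 0.0044 0.0026], A·Δx = δb → ‖Δx‖ = 0.5817
realised ‖Δx‖/‖x‖ = 0.0054
so the bound overstates the realised error by a factor of ≈ 52.4695 (computed from the unrounded values)

0.0054
0.2852


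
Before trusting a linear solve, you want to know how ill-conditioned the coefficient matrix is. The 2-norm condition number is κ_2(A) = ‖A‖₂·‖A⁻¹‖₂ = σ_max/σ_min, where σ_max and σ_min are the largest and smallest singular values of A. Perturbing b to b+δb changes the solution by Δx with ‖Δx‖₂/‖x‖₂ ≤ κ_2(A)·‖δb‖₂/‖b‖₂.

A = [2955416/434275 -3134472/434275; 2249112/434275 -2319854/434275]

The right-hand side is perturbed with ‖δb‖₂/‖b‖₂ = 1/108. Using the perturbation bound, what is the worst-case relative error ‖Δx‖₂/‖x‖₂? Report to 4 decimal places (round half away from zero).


1.3866

M = AᵀA = [551719540864/7543791025 -23170048272/301751641; -23170048272/301751641 608265492004/7543791025]. tr(M)=1379292548/8970025, det(M)=236421376/224250625
λ_max, λ_min = (1379292548/8970025 ± √76084344802552464/3218453940025)/2 = 3844/25, 61504/8970025
κ_2(A) = √(λ_max/λ_min) = √((3844/25) / (61504/8970025)) = 149.7500
κ_2(A)·‖δb‖/‖b‖ = 1.3866


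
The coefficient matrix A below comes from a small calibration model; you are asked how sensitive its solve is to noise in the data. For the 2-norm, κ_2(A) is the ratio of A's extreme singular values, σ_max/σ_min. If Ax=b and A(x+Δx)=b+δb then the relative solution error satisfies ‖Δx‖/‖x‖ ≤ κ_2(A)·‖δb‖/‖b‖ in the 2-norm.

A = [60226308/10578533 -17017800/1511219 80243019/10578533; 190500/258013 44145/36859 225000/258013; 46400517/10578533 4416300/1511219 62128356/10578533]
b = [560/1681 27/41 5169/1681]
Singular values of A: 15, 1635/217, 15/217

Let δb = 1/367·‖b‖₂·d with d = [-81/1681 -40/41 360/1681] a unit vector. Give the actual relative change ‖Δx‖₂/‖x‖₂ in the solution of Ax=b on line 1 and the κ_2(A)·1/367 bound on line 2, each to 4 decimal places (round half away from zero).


from the listed singular values, σ₁ = 15, σ_n = 15/217
κ = σ_max/σ_min = 15/(15/217) = 217.0000
bound on ‖Δx‖/‖x‖: κ·ε = 217.0000·1/367 = 0.5913
solve Ax = b  →  x = [0.1937 0.2423 0.2583]
2-norm of b is 3.1623; of x, 0.4037
with δb = [-0.0004 -0.0084 0.0018], A·Δx = δb → ‖Δx‖ = 0.1247
relative error = 0.3088
tightness: 0.3088 against a bound of 0.5913 (unrounded ratio ≈ 0.5222)

0.3088
0.5913


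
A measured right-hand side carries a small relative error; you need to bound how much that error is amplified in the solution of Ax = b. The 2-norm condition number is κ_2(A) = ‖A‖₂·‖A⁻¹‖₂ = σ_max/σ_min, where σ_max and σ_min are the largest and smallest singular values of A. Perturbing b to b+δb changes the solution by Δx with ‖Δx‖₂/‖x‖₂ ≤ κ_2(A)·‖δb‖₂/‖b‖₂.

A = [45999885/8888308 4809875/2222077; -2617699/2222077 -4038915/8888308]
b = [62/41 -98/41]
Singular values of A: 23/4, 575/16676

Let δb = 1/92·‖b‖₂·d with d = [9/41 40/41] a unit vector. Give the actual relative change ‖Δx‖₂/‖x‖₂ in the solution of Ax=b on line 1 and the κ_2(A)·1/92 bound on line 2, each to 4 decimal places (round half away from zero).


0.0154
1.8126

largest singular value 23/4, smallest 575/16676
κ = σ_max/σ_min = (23/4)/(575/16676) = 166.7600
worst-case relative error ≤ 166.7600 × 1/92 = 1.8126
solve Ax = b  →  x = [22.6301 -53.4079]
‖b‖₂ = 2.8284 and ‖x‖₂ = 58.0045
re-solving with b+δb shifts x by Δx of norm 0.8916
relative error = 0.0154
realised/bound (from unrounded values) ≈ 0.0085


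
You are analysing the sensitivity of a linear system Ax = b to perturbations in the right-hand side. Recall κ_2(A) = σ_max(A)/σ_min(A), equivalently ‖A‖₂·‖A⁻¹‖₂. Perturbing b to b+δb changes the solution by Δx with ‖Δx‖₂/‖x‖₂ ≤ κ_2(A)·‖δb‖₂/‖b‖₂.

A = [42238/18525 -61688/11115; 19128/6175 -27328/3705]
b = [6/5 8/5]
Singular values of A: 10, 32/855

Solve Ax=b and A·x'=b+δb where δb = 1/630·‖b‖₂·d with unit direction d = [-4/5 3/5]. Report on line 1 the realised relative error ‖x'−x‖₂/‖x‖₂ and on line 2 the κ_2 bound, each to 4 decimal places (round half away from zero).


0.4241
0.4241

from the listed singular values, σ₁ = 10, σ_n = 32/855
κ_2(A) = 10 / (32/855) = 267.1875
perturbation bound = 267.1875·1/630 = 0.4241
solve Ax = b  →  x = [0.0769 -0.1846]
‖b‖₂ = 2.0000 and ‖x‖₂ = 0.2000
with δb = [-0.0025 0.0019], A·Δx = δb → ‖Δx‖ = 0.0848
dividing the unrounded norms, ‖Δx‖/‖x‖ = 0.4241
realised/bound = 1 exactly: the bound is attained for this b and d


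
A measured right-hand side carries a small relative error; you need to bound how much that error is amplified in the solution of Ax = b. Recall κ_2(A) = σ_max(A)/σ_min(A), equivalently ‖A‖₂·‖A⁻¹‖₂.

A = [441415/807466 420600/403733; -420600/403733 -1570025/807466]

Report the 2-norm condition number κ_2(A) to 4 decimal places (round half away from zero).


form AᵀA = [3122715025/2256060004 1463688000/564015001; 1463688000/564015001 10977840625/2256060004] with trace 24395425/3903218 and determinant 15625/31225744
eigenvalues of AᵀA: λ = (tr ± √(tr²−4·det))/2 = 25/4, 625/7806436
so κ_2 = √((25/4) / (625/7806436)) = 279.4000

279.4000


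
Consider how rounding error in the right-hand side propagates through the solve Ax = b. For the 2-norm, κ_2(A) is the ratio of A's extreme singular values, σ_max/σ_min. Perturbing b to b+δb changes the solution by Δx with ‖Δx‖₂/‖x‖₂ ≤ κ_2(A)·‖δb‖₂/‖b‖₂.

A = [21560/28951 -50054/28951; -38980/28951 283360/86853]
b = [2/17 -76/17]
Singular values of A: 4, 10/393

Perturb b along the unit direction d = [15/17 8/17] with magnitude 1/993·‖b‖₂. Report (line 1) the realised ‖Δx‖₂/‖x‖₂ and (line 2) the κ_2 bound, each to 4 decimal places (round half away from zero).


0.0023
0.1583

from the listed singular values, σ₁ = 4, σ_n = 10/393
condition number: 4 ÷ (10/393) = 157.2000
bound on ‖Δx‖/‖x‖: κ·ε = 157.2000·1/993 = 0.1583
solve Ax = b  →  x = [-72.1692 -31.1538]
‖b‖ = 4.4721, ‖x‖ = 78.6064
re-solving with b+δb shifts x by Δx of norm 0.1770
realised ‖Δx‖/‖x‖ = 0.0023
so the bound overstates the realised error by a factor of ≈ 70.3077 (computed from the unrounded values)


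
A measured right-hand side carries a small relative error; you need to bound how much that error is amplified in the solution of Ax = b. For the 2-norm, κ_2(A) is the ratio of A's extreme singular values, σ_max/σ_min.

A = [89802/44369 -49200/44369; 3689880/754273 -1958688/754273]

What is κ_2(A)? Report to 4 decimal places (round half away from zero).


M = AᵀA = [94353998724/3366436441 -50320712160/3366436441; -50320712160/3366436441 26840376576/3366436441]. tr(M)=419357700/11648569, det(M)=331776/11648569
eigenvalues of AᵀA: λ = (tr ± √(tr²−4·det))/2 = 36, 9216/11648569
so κ_2 = √(36 / (9216/11648569)) = 213.3125

213.3125


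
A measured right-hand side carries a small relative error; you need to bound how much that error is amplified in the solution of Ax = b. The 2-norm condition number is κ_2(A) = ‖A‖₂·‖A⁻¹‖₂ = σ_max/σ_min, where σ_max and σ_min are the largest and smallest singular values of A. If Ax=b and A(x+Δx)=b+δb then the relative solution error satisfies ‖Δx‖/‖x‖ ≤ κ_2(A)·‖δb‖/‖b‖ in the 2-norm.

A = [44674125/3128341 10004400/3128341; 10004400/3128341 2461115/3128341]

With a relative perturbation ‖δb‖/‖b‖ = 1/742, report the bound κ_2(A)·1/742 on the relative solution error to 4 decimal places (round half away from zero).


M = AᵀA = [1246796825625/5821842601 280523376000/5821842601; 280523376000/5821842601 63144025225/5821842601]. tr(M)=779262850/3463321, det(M)=3515625/3463321
char-poly roots: 225 and 15625/3463321
σ_max=√225=15, σ_min=√(15625/3463321)=(125/1861) → κ = 223.3200
bound on ‖Δx‖/‖x‖: κ·ε = 223.3200·1/742 = 0.3010

0.3010


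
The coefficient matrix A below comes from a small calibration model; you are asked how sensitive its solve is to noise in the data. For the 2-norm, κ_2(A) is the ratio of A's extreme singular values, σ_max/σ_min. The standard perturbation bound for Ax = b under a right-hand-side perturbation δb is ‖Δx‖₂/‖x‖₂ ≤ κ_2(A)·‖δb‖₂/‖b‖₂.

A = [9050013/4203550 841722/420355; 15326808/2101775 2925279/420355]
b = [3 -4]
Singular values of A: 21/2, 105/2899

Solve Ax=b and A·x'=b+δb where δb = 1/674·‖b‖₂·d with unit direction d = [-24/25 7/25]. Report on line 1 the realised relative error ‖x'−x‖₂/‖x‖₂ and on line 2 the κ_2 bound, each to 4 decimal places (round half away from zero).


0.0019
0.4301

σ_max = 21/2, σ_min = 105/2899
κ = σ_max/σ_min = (21/2)/(105/2899) = 289.9000
κ_2(A)·‖δb‖/‖b‖ = 0.4301
solve Ax = b  →  x = [75.9573 -80.1695]
2-norm of b is 5.0000; of x, 110.4385
with δb = [-0.0071 0.0021], A·Δx = δb → ‖Δx‖ = 0.2048
dividing the unrounded norms, ‖Δx‖/‖x‖ = 0.0019
realised/bound (from unrounded values) ≈ 0.0043


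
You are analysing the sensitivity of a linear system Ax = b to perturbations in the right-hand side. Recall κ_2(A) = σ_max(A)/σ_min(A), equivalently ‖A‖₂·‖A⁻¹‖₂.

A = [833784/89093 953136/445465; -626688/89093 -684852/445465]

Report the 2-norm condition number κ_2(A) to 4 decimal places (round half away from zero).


217.3000

M = AᵀA = [1087933608000/7937562649 244779615360/7937562649; 244779615360/7937562649 55099619856/7937562649]. tr(M)=679972176/4721929, det(M)=2073600/4721929
solving λ² − 679972176/4721929·λ + 2073600/4721929 = 0 gives λ = 144, 14400/4721929
κ = σ_max/σ_min = 12/(120/2173) = 217.3000


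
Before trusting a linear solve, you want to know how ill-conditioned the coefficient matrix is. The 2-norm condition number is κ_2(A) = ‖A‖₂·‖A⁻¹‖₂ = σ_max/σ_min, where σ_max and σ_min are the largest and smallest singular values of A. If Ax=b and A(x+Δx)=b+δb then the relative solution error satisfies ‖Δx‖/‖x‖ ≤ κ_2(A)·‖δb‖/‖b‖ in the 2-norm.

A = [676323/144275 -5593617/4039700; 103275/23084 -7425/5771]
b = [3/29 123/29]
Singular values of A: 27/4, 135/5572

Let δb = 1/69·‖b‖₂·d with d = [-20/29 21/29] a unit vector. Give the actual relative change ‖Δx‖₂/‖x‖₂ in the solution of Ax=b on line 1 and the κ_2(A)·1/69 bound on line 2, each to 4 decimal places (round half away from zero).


from the listed singular values, σ₁ = 27/4, σ_n = 135/5572
condition number: (27/4) ÷ (135/5572) = 278.6000
κ_2(A)·‖δb‖/‖b‖ = 4.0377
solve Ax = b  →  x = [35.0969 118.7449]
‖b‖₂ = 4.2426 and ‖x‖₂ = 123.8230
Δx = A⁻¹·δb where δb = 1/69·4.2426·d; ‖Δx‖ = 2.5378
realised ‖Δx‖/‖x‖ = 0.0205
realised/bound (from unrounded values) ≈ 0.0051

0.0205
4.0377


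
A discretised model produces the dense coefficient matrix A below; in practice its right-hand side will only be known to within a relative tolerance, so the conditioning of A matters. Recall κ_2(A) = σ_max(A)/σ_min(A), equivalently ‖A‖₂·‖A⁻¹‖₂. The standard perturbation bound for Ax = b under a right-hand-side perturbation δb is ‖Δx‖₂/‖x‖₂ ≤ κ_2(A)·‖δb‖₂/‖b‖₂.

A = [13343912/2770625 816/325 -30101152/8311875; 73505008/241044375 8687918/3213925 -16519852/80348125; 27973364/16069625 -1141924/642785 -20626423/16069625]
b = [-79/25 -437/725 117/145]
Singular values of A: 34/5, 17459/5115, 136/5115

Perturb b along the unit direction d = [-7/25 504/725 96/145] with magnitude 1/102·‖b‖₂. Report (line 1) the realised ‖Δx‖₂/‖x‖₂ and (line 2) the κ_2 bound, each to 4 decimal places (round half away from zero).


largest singular value 34/5, smallest 136/5115
κ = σ_max/σ_min = (34/5)/(136/5115) = 255.7500
perturbation bound = 255.7500·1/102 = 2.5074
solve Ax = b  →  x = [22.3305 -0.4401 30.2650]
‖b‖ = 3.3166, ‖x‖ = 37.6140
δb = ε·‖b‖·d = [-0.0091 0.0226 0.0215]; solving A·Δx = δb gives ‖Δx‖ = 1.2229
relative error = 0.0325
realised/bound (from unrounded values) ≈ 0.0130

0.0325
2.5074


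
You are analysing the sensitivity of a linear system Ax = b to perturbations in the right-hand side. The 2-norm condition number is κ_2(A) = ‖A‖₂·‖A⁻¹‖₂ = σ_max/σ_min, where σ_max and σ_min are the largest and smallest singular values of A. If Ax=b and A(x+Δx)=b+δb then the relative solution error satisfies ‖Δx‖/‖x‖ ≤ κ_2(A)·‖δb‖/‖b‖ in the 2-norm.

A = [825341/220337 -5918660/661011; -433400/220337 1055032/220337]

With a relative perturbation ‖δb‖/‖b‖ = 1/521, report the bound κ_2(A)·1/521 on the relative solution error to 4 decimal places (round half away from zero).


form AᵀA = [3007001129/167987521 -21649361140/503962563; -21649361140/503962563 155876708944/1511887689] with trace 1082483545/8946081 and determinant 937024/8946081
eigenvalues of AᵀA: λ = (tr ± √(tr²−4·det))/2 = 121, 7744/8946081
so κ_2 = √(121 / (7744/8946081)) = 373.8750
bound on ‖Δx‖/‖x‖: κ·ε = 373.8750·1/521 = 0.7176

0.7176


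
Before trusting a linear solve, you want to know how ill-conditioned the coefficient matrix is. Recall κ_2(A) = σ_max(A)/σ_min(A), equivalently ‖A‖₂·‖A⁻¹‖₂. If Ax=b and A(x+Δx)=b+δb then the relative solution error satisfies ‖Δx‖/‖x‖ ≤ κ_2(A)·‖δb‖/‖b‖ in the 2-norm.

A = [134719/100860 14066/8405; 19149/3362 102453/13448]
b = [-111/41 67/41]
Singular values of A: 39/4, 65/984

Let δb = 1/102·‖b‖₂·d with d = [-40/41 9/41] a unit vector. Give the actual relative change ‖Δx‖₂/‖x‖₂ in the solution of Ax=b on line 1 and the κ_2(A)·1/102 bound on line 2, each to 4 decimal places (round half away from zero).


0.0103
1.4471

from the listed singular values, σ₁ = 39/4, σ_n = 65/984
condition number: (39/4) ÷ (65/984) = 147.6000
κ_2(A)·‖δb‖/‖b‖ = 1.4471
solve Ax = b  →  x = [-36.2708 27.3313]
‖b‖₂ = 3.1623 and ‖x‖₂ = 45.4155
with δb = [-0.0302 0.0068], A·Δx = δb → ‖Δx‖ = 0.4693
realised ‖Δx‖/‖x‖ = 0.0103
so the bound overstates the realised error by a factor of ≈ 140.0260 (computed from the unrounded values)


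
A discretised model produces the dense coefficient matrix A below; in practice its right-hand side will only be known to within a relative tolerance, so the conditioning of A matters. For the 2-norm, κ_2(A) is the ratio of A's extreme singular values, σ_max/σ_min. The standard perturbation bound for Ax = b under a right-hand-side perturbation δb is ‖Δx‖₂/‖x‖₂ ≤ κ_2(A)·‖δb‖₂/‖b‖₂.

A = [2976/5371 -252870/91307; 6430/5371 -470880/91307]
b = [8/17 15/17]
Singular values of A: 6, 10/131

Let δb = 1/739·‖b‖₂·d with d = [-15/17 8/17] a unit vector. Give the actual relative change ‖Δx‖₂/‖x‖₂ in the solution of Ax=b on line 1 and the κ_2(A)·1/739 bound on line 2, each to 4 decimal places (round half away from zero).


from the listed singular values, σ₁ = 6, σ_n = 10/131
κ_2(A) = 6 / (10/131) = 78.6000
worst-case relative error ≤ 78.6000 × 1/739 = 0.1064
solve Ax = b  →  x = [0.0366 -0.1626]
2-norm of b is 1.0000; of x, 0.1667
δb = ε·‖b‖·d = [-0.0012 0.0006]; solving A·Δx = δb gives ‖Δx‖ = 0.0177
relative error = 0.1064
realised/bound = 1 exactly: the bound is attained for this b and d

0.1064
0.1064


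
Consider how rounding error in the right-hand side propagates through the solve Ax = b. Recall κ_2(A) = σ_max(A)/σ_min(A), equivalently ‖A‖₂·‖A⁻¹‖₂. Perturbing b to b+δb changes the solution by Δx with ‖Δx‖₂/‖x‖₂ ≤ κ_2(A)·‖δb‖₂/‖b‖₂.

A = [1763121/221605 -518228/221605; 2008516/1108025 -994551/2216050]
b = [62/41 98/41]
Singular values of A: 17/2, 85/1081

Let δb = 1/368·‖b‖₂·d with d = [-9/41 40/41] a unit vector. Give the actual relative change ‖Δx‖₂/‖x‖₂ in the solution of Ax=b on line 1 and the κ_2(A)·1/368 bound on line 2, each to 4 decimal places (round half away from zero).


0.0038
0.2938

largest singular value 17/2, smallest 85/1081
κ_2(A) = (17/2) / (85/1081) = 108.1000
κ_2(A)·‖δb‖/‖b‖ = 0.2938
solve Ax = b  →  x = [7.3478 24.3520]
2-norm of b is 2.8284; of x, 25.4364
re-solving with b+δb shifts x by Δx of norm 0.0977
relative error = 0.0038
so the bound overstates the realised error by a factor of ≈ 76.4415 (computed from the unrounded values)


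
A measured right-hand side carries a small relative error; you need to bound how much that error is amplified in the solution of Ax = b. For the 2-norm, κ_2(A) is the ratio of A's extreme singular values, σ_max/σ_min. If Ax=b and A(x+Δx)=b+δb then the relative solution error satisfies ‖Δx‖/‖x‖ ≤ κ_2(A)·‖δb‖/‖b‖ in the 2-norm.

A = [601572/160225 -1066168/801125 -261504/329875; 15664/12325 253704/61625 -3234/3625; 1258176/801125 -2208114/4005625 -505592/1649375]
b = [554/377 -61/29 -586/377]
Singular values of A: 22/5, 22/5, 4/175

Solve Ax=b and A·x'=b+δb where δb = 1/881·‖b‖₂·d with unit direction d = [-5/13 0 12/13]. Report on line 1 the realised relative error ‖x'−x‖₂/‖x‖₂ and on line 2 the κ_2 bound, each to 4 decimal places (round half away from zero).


from the listed singular values, σ₁ = 22/5, σ_n = 4/175
κ_2(A) = (22/5) / (4/175) = 192.5000
perturbation bound = 192.5000·1/881 = 0.2185
solve Ax = b  →  x = [-21.5963 -12.0332 -83.9364]
2-norm of b is 3.0000; of x, 87.5015
δb = ε·‖b‖·d = [-0.0013 0.0000 0.0031]; solving A·Δx = δb gives ‖Δx‖ = 0.1490
realised ‖Δx‖/‖x‖ = 0.0017
so the bound overstates the realised error by a factor of ≈ 128.3355 (computed from the unrounded values)

0.0017
0.2185


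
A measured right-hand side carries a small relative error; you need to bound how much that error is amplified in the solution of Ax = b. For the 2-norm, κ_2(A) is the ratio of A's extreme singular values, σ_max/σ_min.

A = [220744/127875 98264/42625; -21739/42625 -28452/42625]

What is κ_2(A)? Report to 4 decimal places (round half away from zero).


383.6250

M = AᵀA = [84769873/26163225 37674788/8721075; 37674788/8721075 16744528/2907025]. tr(M)=9418825/1046529, det(M)=64/116281
eigenvalues of AᵀA: λ = (tr ± √(tr²−4·det))/2 = 9, 64/1046529
κ_2(A) = √(λ_max/λ_min) = √(9 / (64/1046529)) = 383.6250


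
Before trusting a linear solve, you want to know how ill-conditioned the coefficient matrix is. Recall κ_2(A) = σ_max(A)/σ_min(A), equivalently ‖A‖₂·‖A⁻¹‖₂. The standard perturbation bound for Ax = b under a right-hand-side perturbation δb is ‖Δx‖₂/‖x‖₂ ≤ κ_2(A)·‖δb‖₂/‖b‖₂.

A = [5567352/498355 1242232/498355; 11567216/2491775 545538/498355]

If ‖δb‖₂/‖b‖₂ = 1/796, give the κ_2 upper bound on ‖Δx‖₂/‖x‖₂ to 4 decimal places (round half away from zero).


M = AᵀA = [5376838421824/36739305625 241953076512/7347861125; 241953076512/7347861125 10892023972/1469572225]. tr(M)=3360582404/21855625, det(M)=236421376/546390625
eigenvalues of AᵀA: λ = (tr ± √(tr²−4·det))/2 = 3844/25, 61504/21855625
so κ_2 = √((3844/25) / (61504/21855625)) = 233.7500
κ_2(A)·‖δb‖/‖b‖ = 0.2937

0.2937


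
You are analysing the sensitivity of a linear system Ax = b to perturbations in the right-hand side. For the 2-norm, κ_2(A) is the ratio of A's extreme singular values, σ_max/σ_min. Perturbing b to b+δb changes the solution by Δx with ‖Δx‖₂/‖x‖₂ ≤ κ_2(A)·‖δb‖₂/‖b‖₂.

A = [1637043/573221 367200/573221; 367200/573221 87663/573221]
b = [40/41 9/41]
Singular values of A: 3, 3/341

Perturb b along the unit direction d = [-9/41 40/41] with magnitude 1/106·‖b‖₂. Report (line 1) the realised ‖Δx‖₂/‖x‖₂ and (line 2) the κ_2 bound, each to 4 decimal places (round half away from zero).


3.2170
3.2170

from the listed singular values, σ₁ = 3, σ_n = 3/341
condition number: 3 ÷ (3/341) = 341.0000
κ_2(A)·‖δb‖/‖b‖ = 3.2170
solve Ax = b  →  x = [0.3252 0.0732]
2-norm of b is 1.0000; of x, 0.3333
δb = ε·‖b‖·d = [-0.0021 0.0092]; solving A·Δx = δb gives ‖Δx‖ = 1.0723
dividing the unrounded norms, ‖Δx‖/‖x‖ = 3.2170
so the bound is sharp here: realised error equals the bound


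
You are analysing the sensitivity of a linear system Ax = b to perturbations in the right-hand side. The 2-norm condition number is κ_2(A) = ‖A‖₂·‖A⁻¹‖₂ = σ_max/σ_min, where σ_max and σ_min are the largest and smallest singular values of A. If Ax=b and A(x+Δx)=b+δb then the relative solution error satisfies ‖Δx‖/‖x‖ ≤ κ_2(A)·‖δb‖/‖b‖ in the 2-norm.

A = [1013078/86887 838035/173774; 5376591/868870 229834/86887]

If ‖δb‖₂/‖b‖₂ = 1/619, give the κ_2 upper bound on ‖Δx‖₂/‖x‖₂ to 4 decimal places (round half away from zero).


0.3303

AᵀA = [455157211729/2612232100 9482175648/130611605; 9482175648/130611605 3161236441/104489284]; tr = 267094061377/1306116050, det = 418161601/417957136
eigenvalues of AᵀA: λ = (tr ± √(tr²−4·det))/2 = 20449/100, 511225/104489284
κ = σ_max/σ_min = (143/10)/(715/10222) = 204.4400
bound on ‖Δx‖/‖x‖: κ·ε = 204.4400·1/619 = 0.3303


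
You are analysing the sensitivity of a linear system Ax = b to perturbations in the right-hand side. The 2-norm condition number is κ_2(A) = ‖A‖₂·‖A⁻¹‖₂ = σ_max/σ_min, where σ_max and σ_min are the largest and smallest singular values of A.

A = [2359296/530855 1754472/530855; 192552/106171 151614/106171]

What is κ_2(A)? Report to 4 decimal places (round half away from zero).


form AᵀA = [38421209664/1667497225 28811587248/1667497225; 28811587248/1667497225 21614450436/1667497225] with trace 2401426404/66699889 and determinant 8294400/66699889
solving λ² − 2401426404/66699889·λ + 8294400/66699889 = 0 gives λ = 36, 230400/66699889
κ_2(A) = √(λ_max/λ_min) = √(36 / (230400/66699889)) = 102.0875

102.0875


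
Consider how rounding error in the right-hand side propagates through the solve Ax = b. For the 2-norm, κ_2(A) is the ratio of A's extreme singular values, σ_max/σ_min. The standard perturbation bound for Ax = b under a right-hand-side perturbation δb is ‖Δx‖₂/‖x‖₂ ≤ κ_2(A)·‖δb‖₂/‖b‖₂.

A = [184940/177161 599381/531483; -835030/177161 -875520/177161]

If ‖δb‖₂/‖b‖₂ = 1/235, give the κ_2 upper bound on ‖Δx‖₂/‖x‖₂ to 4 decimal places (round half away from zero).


1.3315

M = AᵀA = [435144500/18671041 1370675740/56013123; 1370675740/56013123 4317712681/168039369]. tr(M)=9790741/199809, det(M)=4900/199809
solving λ² − 9790741/199809·λ + 4900/199809 = 0 gives λ = 49, 100/199809
κ_2(A) = √(λ_max/λ_min) = √(49 / (100/199809)) = 312.9000
worst-case relative error ≤ 312.9000 × 1/235 = 1.3315


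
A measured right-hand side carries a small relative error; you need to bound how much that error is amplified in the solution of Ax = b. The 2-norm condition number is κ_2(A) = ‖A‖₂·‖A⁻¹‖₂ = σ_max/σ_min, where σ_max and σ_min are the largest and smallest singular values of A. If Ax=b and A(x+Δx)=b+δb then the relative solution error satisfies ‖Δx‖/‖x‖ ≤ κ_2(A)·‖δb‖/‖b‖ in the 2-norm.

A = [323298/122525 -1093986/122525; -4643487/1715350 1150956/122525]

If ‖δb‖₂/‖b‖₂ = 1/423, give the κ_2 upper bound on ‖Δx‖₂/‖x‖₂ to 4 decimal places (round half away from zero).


0.6992

M = AᵀA = [49997865033/3498722500 -6121294902/124954375; -6121294902/124954375 2998222452/17850625]. tr(M)=1020239145/5597956, det(M)=531441/1399489
eigenvalues of AᵀA: λ = (tr ± √(tr²−4·det))/2 = 729/4, 2916/1399489
κ = σ_max/σ_min = (27/2)/(54/1183) = 295.7500
perturbation bound = 295.7500·1/423 = 0.6992


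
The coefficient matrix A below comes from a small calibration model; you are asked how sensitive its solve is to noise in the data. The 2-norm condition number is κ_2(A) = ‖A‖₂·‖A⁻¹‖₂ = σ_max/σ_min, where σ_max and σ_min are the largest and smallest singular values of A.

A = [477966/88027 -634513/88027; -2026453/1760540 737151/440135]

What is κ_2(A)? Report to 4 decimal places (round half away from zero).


form AᵀA = [56803754089/1843843600 -18930021363/460960900; -18930021363/460960900 6310862746/115240225] with trace 6311102321/73753744 and determinant 46854025/73753744
char-poly roots: 1369/16 and 34225/4609609
κ_2(A) = √(λ_max/λ_min) = √((1369/16) / (34225/4609609)) = 107.3500

107.3500


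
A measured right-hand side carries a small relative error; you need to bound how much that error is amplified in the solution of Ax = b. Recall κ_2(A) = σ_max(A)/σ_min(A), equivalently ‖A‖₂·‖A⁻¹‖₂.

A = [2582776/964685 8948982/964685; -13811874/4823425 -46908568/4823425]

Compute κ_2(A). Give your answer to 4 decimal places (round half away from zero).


372.5680

form AᵀA = [425132176036/27664005625 1457462103552/27664005625; 1457462103552/27664005625 4997051988964/27664005625] with trace 8675494664/44262409 and determinant 12250000/44262409
char-poly roots: 196 and 62500/44262409
κ_2(A) = √(λ_max/λ_min) = √(196 / (62500/44262409)) = 372.5680


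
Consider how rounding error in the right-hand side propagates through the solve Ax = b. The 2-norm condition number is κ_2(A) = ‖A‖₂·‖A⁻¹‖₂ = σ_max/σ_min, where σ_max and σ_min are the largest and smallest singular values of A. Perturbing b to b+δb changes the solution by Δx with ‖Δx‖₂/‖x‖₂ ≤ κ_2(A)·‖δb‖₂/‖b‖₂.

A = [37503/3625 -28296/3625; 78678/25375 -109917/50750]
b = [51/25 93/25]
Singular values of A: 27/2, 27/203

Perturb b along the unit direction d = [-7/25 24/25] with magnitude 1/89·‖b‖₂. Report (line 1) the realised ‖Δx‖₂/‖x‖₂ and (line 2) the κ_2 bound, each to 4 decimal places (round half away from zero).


σ_max = 27/2, σ_min = 27/203
κ_2(A) = (27/2) / (27/203) = 101.5000
κ_2(A)·‖δb‖/‖b‖ = 1.1404
solve Ax = b  →  x = [13.7111 17.9111]
‖b‖₂ = 4.2426 and ‖x‖₂ = 22.5567
δb = ε·‖b‖·d = [-0.0133 0.0458]; solving A·Δx = δb gives ‖Δx‖ = 0.3584
dividing the unrounded norms, ‖Δx‖/‖x‖ = 0.0159
realised/bound (from unrounded values) ≈ 0.0139

0.0159
1.1404


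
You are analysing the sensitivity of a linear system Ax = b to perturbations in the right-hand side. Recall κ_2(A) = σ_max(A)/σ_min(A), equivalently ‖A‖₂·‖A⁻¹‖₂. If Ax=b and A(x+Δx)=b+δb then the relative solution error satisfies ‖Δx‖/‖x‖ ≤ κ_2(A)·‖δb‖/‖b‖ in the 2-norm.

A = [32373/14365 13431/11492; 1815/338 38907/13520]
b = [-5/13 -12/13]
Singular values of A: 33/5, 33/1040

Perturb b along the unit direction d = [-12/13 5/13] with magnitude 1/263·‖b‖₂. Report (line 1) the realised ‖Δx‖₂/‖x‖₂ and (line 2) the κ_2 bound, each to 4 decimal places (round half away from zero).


0.7909
0.7909

σ_max = 33/5, σ_min = 33/1040
κ_2(A) = (33/5) / (33/1040) = 208.0000
κ_2(A)·‖δb‖/‖b‖ = 0.7909
solve Ax = b  →  x = [-0.1337 -0.0713]
2-norm of b is 1.0000; of x, 0.1515
re-solving with b+δb shifts x by Δx of norm 0.1198
relative error = 0.7909
so the bound is sharp here: realised error equals the bound


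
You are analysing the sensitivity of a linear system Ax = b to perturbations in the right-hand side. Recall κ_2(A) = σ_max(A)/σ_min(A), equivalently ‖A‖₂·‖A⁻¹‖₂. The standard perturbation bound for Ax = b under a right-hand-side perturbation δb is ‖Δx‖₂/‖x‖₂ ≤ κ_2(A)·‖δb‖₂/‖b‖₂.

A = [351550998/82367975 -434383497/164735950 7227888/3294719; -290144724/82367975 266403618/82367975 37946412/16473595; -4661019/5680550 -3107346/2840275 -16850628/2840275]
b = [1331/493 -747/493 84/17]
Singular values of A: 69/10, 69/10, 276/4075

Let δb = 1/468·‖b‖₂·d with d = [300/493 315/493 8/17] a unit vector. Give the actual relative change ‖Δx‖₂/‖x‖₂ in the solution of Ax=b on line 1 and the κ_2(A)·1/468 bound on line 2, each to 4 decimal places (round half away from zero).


σ_max = 69/10, σ_min = 276/4075
κ = σ_max/σ_min = (69/10)/(276/4075) = 101.8750
worst-case relative error ≤ 101.8750 × 1/468 = 0.2177
solve Ax = b  →  x = [-25.6564 -34.9332 9.1574]
‖b‖ = 5.8310, ‖x‖ = 44.2994
δb = ε·‖b‖·d = [0.0076 0.0080 0.0059]; solving A·Δx = δb gives ‖Δx‖ = 0.1840
relative error = 0.0042
tightness: 0.0042 against a bound of 0.2177 (unrounded ratio ≈ 0.0191)

0.0042
0.2177
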